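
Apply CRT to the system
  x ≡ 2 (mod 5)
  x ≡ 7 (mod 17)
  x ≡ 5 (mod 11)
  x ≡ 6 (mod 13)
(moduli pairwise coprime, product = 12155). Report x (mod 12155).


Product of moduli M = 5 · 17 · 11 · 13 = 12155.
Merge one congruence at a time:
  Start: x ≡ 2 (mod 5).
  Combine with x ≡ 7 (mod 17); new modulus lcm = 85.
    Write x = 2 + 5·t and substitute into x ≡ 7 (mod 17): 5·t ≡ 7 − 2 = 5 (mod 17).
    The inverse of 5 mod 17 is 7 (since 5·7 = 35 = 2·17 + 1), so t ≡ 7·5 = 35 ≡ 1 (mod 17).
    Then x = 2 + 5·1 = 7, valid modulo lcm(5, 17) = 85: x ≡ 7 (mod 85).
  Combine with x ≡ 5 (mod 11); new modulus lcm = 935.
    Write x = 7 + 85·t and substitute into x ≡ 5 (mod 11): 85·t ≡ 5 − 7 = -2 (mod 11).
    Reduce coefficients mod 11: 8·t ≡ 9 (mod 11).
    The inverse of 8 mod 11 is 7 (since 8·7 = 56 = 5·11 + 1), so t ≡ 7·9 = 63 ≡ 8 (mod 11).
    Then x = 7 + 85·8 = 687, valid modulo lcm(85, 11) = 935: x ≡ 687 (mod 935).
  Combine with x ≡ 6 (mod 13); new modulus lcm = 12155.
    Write x = 687 + 935·t and substitute into x ≡ 6 (mod 13): 935·t ≡ 6 − 687 = -681 (mod 13).
    Reduce coefficients mod 13: 12·t ≡ 8 (mod 13).
    The inverse of 12 mod 13 is 12 (since 12·12 = 144 = 11·13 + 1), so t ≡ 12·8 = 96 ≡ 5 (mod 13).
    Then x = 687 + 935·5 = 5362, valid modulo lcm(935, 13) = 12155: x ≡ 5362 (mod 12155).
Verify against each original: 5362 mod 5 = 2, 5362 mod 17 = 7, 5362 mod 11 = 5, 5362 mod 13 = 6.

x ≡ 5362 (mod 12155).


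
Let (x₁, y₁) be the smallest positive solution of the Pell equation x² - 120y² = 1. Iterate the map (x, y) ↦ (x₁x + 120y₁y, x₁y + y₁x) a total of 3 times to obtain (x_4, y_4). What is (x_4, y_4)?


Step 1: Find the fundamental solution (x₁, y₁) of x² - 120y² = 1.
  Expand √120 as a continued fraction. a₀ = ⌊√120⌋ = 10; iterate m_{k+1} = d_k·a_k − m_k, d_{k+1} = (120 − m_{k+1}²)/d_k, a_{k+1} = ⌊(a₀ + m_{k+1})/d_{k+1}⌋ (starting m₀ = 0, d₀ = 1), with convergents p_k = a_k·p_{k-1} + p_{k-2}, q_k = a_k·q_{k-1} + q_{k-2} (p₋₁ = 1, q₋₁ = 0):
  k = 0: a₀ = 10; p₀/q₀ = 10/1; p₀² − 120·q₀² = 100 − 120 = -20.
  k = 1: m = 10, d = 20, a = ⌊(10 + 10)/20⌋ = 1; p/q = (1·10 + 1)/(1·1 + 0) = 11/1; p² − 120·q² = 121 − 120 = 1.
  The first convergent with p² − 120·q² = 1 gives the fundamental solution (x₁, y₁) = (11, 1).
Step 2: Apply the recurrence (x_{n+1}, y_{n+1}) = (x₁x_n + 120y₁y_n, x₁y_n + y₁x_n) repeatedly.
  From (x_1, y_1) = (11, 1): x_2 = 11·11 + 120·1·1 = 241; y_2 = 11·1 + 1·11 = 22.
  From (x_2, y_2) = (241, 22): x_3 = 11·241 + 120·1·22 = 5291; y_3 = 11·22 + 1·241 = 483.
  From (x_3, y_3) = (5291, 483): x_4 = 11·5291 + 120·1·483 = 116161; y_4 = 11·483 + 1·5291 = 10604.
Step 3: Verify x_4² - 120·y_4² = 13493377921 - 13493377920 = 1 (should be 1). ✓

(x_1, y_1) = (11, 1); (x_4, y_4) = (116161, 10604).


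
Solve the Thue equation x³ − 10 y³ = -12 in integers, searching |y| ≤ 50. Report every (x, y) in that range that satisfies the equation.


The equation is x³ - 10y³ = -12. For fixed y, x³ = 10·y³ − 12, so a solution requires the RHS to be a perfect cube.
Strategy: iterate y from -50 to 50, compute RHS = 10·y³ − 12, and check whether it is a (positive or negative) perfect cube.
Check small values of y:
  y = 0: RHS = -12 is not a perfect cube.
  y = 1: RHS = -2 is not a perfect cube.
  y = -1: RHS = -22 is not a perfect cube.
  y = 2: RHS = 68 is not a perfect cube.
  y = -2: RHS = -92 is not a perfect cube.
  y = 3: RHS = 258 is not a perfect cube.
  y = -3: RHS = -282 is not a perfect cube.
Continuing the search up to |y| = 50 finds no solutions either.
No (x, y) in the scanned range satisfies the equation.

No integer solutions with |y| ≤ 50.


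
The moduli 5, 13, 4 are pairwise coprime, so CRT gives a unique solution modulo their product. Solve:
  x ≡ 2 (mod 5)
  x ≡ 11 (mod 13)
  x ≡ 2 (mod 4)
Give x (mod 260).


Moduli 5, 13, 4 are pairwise coprime; by CRT there is a unique solution modulo M = 5 · 13 · 4 = 260.
Solve pairwise, accumulating the modulus:
  Start with x ≡ 2 (mod 5).
  Combine with x ≡ 11 (mod 13): since gcd(5, 13) = 1, we get a unique residue mod 65.
    Write x = 2 + 5·t and substitute into x ≡ 11 (mod 13): 5·t ≡ 11 − 2 = 9 (mod 13).
    The inverse of 5 mod 13 is 8 (since 5·8 = 40 = 3·13 + 1), so t ≡ 8·9 = 72 ≡ 7 (mod 13).
    Then x = 2 + 5·7 = 37, valid modulo lcm(5, 13) = 65: x ≡ 37 (mod 65).
  Combine with x ≡ 2 (mod 4): since gcd(65, 4) = 1, we get a unique residue mod 260.
    Write x = 37 + 65·t and substitute into x ≡ 2 (mod 4): 65·t ≡ 2 − 37 = -35 (mod 4).
    Reduce coefficients mod 4: 1·t ≡ 1 (mod 4).
    So t ≡ 1 (mod 4).
    Then x = 37 + 65·1 = 102, valid modulo lcm(65, 4) = 260: x ≡ 102 (mod 260).
Verify: 102 mod 5 = 2 ✓, 102 mod 13 = 11 ✓, 102 mod 4 = 2 ✓.

x ≡ 102 (mod 260).


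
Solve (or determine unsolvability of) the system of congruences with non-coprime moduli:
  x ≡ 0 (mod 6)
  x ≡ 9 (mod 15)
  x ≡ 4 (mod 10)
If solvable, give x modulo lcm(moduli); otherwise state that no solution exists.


Moduli 6, 15, 10 are not pairwise coprime, so CRT works modulo lcm(m_i) when all pairwise compatibility conditions hold.
Pairwise compatibility: gcd(m_i, m_j) must divide a_i - a_j for every pair.
Merge one congruence at a time:
  Start: x ≡ 0 (mod 6).
  Combine with x ≡ 9 (mod 15): gcd(6, 15) = 3; 9 - 0 = 9, which IS divisible by 3, so compatible.
    Write x = 0 + 6·t and substitute into x ≡ 9 (mod 15): 6·t ≡ 9 − 0 = 9 (mod 15).
    Divide the congruence (and modulus) by g = 3: 2·t ≡ 3 (mod 5).
    The inverse of 2 mod 5 is 3 (since 2·3 = 6 = 1·5 + 1), so t ≡ 3·3 = 9 ≡ 4 (mod 5).
    Then x = 0 + 6·4 = 24, valid modulo lcm(6, 15) = 30: x ≡ 24 (mod 30).
  Combine with x ≡ 4 (mod 10): gcd(30, 10) = 10; 4 - 24 = -20, which IS divisible by 10, so compatible.
    Write x = 24 + 30·t and substitute into x ≡ 4 (mod 10): 30·t ≡ 4 − 24 = -20 (mod 10).
    Divide the congruence (and modulus) by g = 10: 3·t ≡ -2 (mod 1).
    Modulo 1 every t works; take t = 0.
    Then x = 24 + 30·0 = 24, valid modulo lcm(30, 10) = 30: x ≡ 24 (mod 30).
Verify: 24 mod 6 = 0, 24 mod 15 = 9, 24 mod 10 = 4.

x ≡ 24 (mod 30).


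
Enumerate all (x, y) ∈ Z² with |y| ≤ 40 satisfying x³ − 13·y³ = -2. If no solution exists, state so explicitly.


The equation is x³ - 13y³ = -2. For fixed y, x³ = 13·y³ − 2, so a solution requires the RHS to be a perfect cube.
Strategy: iterate y from -40 to 40, compute RHS = 13·y³ − 2, and check whether it is a (positive or negative) perfect cube.
Check small values of y:
  y = 0: RHS = -2 is not a perfect cube.
  y = 1: RHS = 11 is not a perfect cube.
  y = -1: RHS = -15 is not a perfect cube.
  y = 2: RHS = 102 is not a perfect cube.
  y = -2: RHS = -106 is not a perfect cube.
  y = 3: RHS = 349 is not a perfect cube.
  y = -3: RHS = -353 is not a perfect cube.
Continuing the search up to |y| = 40 finds no solutions either.
No (x, y) in the scanned range satisfies the equation.

No integer solutions with |y| ≤ 40.


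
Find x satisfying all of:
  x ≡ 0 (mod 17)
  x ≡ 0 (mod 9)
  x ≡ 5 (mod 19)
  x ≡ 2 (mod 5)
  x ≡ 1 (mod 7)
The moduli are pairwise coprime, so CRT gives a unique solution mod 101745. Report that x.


Product of moduli M = 17 · 9 · 19 · 5 · 7 = 101745.
Merge one congruence at a time:
  Start: x ≡ 0 (mod 17).
  Combine with x ≡ 0 (mod 9); new modulus lcm = 153.
    Write x = 0 + 17·t and substitute into x ≡ 0 (mod 9): 17·t ≡ 0 − 0 = 0 (mod 9).
    Reduce coefficients mod 9: 8·t ≡ 0 (mod 9).
    The inverse of 8 mod 9 is 8 (since 8·8 = 64 = 7·9 + 1), so t ≡ 8·0 = 0 ≡ 0 (mod 9).
    Then x = 0 + 17·0 = 0, valid modulo lcm(17, 9) = 153: x ≡ 0 (mod 153).
  Combine with x ≡ 5 (mod 19); new modulus lcm = 2907.
    Write x = 0 + 153·t and substitute into x ≡ 5 (mod 19): 153·t ≡ 5 − 0 = 5 (mod 19).
    Reduce coefficients mod 19: 1·t ≡ 5 (mod 19).
    So t ≡ 5 (mod 19).
    Then x = 0 + 153·5 = 765, valid modulo lcm(153, 19) = 2907: x ≡ 765 (mod 2907).
  Combine with x ≡ 2 (mod 5); new modulus lcm = 14535.
    Write x = 765 + 2907·t and substitute into x ≡ 2 (mod 5): 2907·t ≡ 2 − 765 = -763 (mod 5).
    Reduce coefficients mod 5: 2·t ≡ 2 (mod 5).
    The inverse of 2 mod 5 is 3 (since 2·3 = 6 = 1·5 + 1), so t ≡ 3·2 = 6 ≡ 1 (mod 5).
    Then x = 765 + 2907·1 = 3672, valid modulo lcm(2907, 5) = 14535: x ≡ 3672 (mod 14535).
  Combine with x ≡ 1 (mod 7); new modulus lcm = 101745.
    Write x = 3672 + 14535·t and substitute into x ≡ 1 (mod 7): 14535·t ≡ 1 − 3672 = -3671 (mod 7).
    Reduce coefficients mod 7: 3·t ≡ 4 (mod 7).
    The inverse of 3 mod 7 is 5 (since 3·5 = 15 = 2·7 + 1), so t ≡ 5·4 = 20 ≡ 6 (mod 7).
    Then x = 3672 + 14535·6 = 90882, valid modulo lcm(14535, 7) = 101745: x ≡ 90882 (mod 101745).
Verify against each original: 90882 mod 17 = 0, 90882 mod 9 = 0, 90882 mod 19 = 5, 90882 mod 5 = 2, 90882 mod 7 = 1.

x ≡ 90882 (mod 101745).


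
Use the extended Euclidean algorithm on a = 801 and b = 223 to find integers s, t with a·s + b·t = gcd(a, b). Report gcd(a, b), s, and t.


Euclidean algorithm on (801, 223) — divide until remainder is 0:
  801 = 3 · 223 + 132
  223 = 1 · 132 + 91
  132 = 1 · 91 + 41
  91 = 2 · 41 + 9
  41 = 4 · 9 + 5
  9 = 1 · 5 + 4
  5 = 1 · 4 + 1
  4 = 4 · 1 + 0
gcd(801, 223) = 1.
Track Bezout coefficients alongside the remainders: start with r₀ = 801 = a·1 + b·0 (s = 1, t = 0) and r₁ = 223 = a·0 + b·1 (s = 0, t = 1); each new remainder r_{k+1} = r_{k-1} − q_k·r_k inherits s_{k+1} = s_{k-1} − q_k·s_k, t_{k+1} = t_{k-1} − q_k·t_k, so r_k = a·s_k + b·t_k at every step:
  q = 3: r = 132, s = 1 − 3·0 = 1, t = 0 − 3·1 = -3  (check: 801·1 + 223·(-3) = 132)
  q = 1: r = 91, s = 0 − 1·1 = -1, t = 1 − 1·(-3) = 4  (check: 801·(-1) + 223·4 = 91)
  q = 1: r = 41, s = 1 − 1·(-1) = 2, t = -3 − 1·4 = -7  (check: 801·2 + 223·(-7) = 41)
  q = 2: r = 9, s = -1 − 2·2 = -5, t = 4 − 2·(-7) = 18  (check: 801·(-5) + 223·18 = 9)
  q = 4: r = 5, s = 2 − 4·(-5) = 22, t = -7 − 4·18 = -79  (check: 801·22 + 223·(-79) = 5)
  q = 1: r = 4, s = -5 − 1·22 = -27, t = 18 − 1·(-79) = 97  (check: 801·(-27) + 223·97 = 4)
  q = 1: r = 1, s = 22 − 1·(-27) = 49, t = -79 − 1·97 = -176  (check: 801·49 + 223·(-176) = 1)
The row with r = 1 (the gcd) gives the Bezout coefficients s = 49, t = -176.
Result: 801 · (49) + 223 · (-176) = 1.

gcd(801, 223) = 1; s = 49, t = -176 (check: 801·49 + 223·(-176) = 1).


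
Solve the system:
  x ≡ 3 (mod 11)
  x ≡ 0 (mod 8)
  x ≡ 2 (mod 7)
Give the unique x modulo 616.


Moduli 11, 8, 7 are pairwise coprime; by CRT there is a unique solution modulo M = 11 · 8 · 7 = 616.
Solve pairwise, accumulating the modulus:
  Start with x ≡ 3 (mod 11).
  Combine with x ≡ 0 (mod 8): since gcd(11, 8) = 1, we get a unique residue mod 88.
    Write x = 3 + 11·t and substitute into x ≡ 0 (mod 8): 11·t ≡ 0 − 3 = -3 (mod 8).
    Reduce coefficients mod 8: 3·t ≡ 5 (mod 8).
    The inverse of 3 mod 8 is 3 (since 3·3 = 9 = 1·8 + 1), so t ≡ 3·5 = 15 ≡ 7 (mod 8).
    Then x = 3 + 11·7 = 80, valid modulo lcm(11, 8) = 88: x ≡ 80 (mod 88).
  Combine with x ≡ 2 (mod 7): since gcd(88, 7) = 1, we get a unique residue mod 616.
    Write x = 80 + 88·t and substitute into x ≡ 2 (mod 7): 88·t ≡ 2 − 80 = -78 (mod 7).
    Reduce coefficients mod 7: 4·t ≡ 6 (mod 7).
    The inverse of 4 mod 7 is 2 (since 4·2 = 8 = 1·7 + 1), so t ≡ 2·6 = 12 ≡ 5 (mod 7).
    Then x = 80 + 88·5 = 520, valid modulo lcm(88, 7) = 616: x ≡ 520 (mod 616).
Verify: 520 mod 11 = 3 ✓, 520 mod 8 = 0 ✓, 520 mod 7 = 2 ✓.

x ≡ 520 (mod 616).


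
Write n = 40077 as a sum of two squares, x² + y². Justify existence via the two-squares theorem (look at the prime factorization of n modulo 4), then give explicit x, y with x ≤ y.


Step 1: Factor n = 40077 = 3^2 · 61 · 73.
Step 2: Check the mod-4 condition on each prime factor: 3 ≡ 3 (mod 4), exponent 2 (must be even); 61 ≡ 1 (mod 4), exponent 1; 73 ≡ 1 (mod 4), exponent 1.
All primes ≡ 3 (mod 4) appear to even exponent (or don't appear), so by the two-squares theorem n IS expressible as a sum of two squares.
Step 3: Build a representation. Group n = k² · m with k = 3 and m = 61 · 73 = 4453 (a product of primes ≡ 1 (mod 4)); a representation of m scales to one of n via (k·x)² + (k·y)² = k²(x² + y²). Each prime p ≡ 1 (mod 4) is itself a sum of two squares; find a² by testing p − a² for a perfect square:
  61: 61 − 1² = 60, 61 − 2² = 57, 61 − 3² = 52, 61 − 4² = 45, 61 − 5² = 36 = 6² ⇒ 61 = 5² + 6².
  73: 73 − 1² = 72, 73 − 2² = 69, 73 − 3² = 64 = 8² ⇒ 73 = 3² + 8².
  Combine using the Brahmagupta–Fibonacci identity (a² + b²)(c² + d²) = (ac − bd)² + (ad + bc)² = (ac + bd)² + (ad − bc)²:
  61 · 73 = 4453: from (5² + 6²)(3² + 8²), take (5·3 − 6·8, 5·8 + 6·3) = (15 − 48, 40 + 18) = (-33, 58); dropping signs (only squares matter) gives (33, 58); check 33² + 58² = 1089 + 3364 = 4453 ✓.
  Scale by k = 3: (3·33, 3·58) = (99, 174).
Step 4: Order so x ≤ y and verify: 99² + 174² = 9801 + 30276 = 40077 = n. ✓

n = 40077 = 99² + 174² (one valid representation with x ≤ y).


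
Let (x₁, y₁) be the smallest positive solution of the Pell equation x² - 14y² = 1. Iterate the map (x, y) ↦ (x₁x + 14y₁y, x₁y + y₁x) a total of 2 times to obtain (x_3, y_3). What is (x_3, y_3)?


Step 1: Find the fundamental solution (x₁, y₁) of x² - 14y² = 1.
  Expand √14 as a continued fraction. a₀ = ⌊√14⌋ = 3; iterate m_{k+1} = d_k·a_k − m_k, d_{k+1} = (14 − m_{k+1}²)/d_k, a_{k+1} = ⌊(a₀ + m_{k+1})/d_{k+1}⌋ (starting m₀ = 0, d₀ = 1), with convergents p_k = a_k·p_{k-1} + p_{k-2}, q_k = a_k·q_{k-1} + q_{k-2} (p₋₁ = 1, q₋₁ = 0):
  k = 0: a₀ = 3; p₀/q₀ = 3/1; p₀² − 14·q₀² = 9 − 14 = -5.
  k = 1: m = 3, d = 5, a = ⌊(3 + 3)/5⌋ = 1; p/q = (1·3 + 1)/(1·1 + 0) = 4/1; p² − 14·q² = 16 − 14 = 2.
  k = 2: m = 2, d = 2, a = ⌊(3 + 2)/2⌋ = 2; p/q = (2·4 + 3)/(2·1 + 1) = 11/3; p² − 14·q² = 121 − 126 = -5.
  k = 3: m = 2, d = 5, a = ⌊(3 + 2)/5⌋ = 1; p/q = (1·11 + 4)/(1·3 + 1) = 15/4; p² − 14·q² = 225 − 224 = 1.
  The first convergent with p² − 14·q² = 1 gives the fundamental solution (x₁, y₁) = (15, 4).
Step 2: Apply the recurrence (x_{n+1}, y_{n+1}) = (x₁x_n + 14y₁y_n, x₁y_n + y₁x_n) repeatedly.
  From (x_1, y_1) = (15, 4): x_2 = 15·15 + 14·4·4 = 449; y_2 = 15·4 + 4·15 = 120.
  From (x_2, y_2) = (449, 120): x_3 = 15·449 + 14·4·120 = 13455; y_3 = 15·120 + 4·449 = 3596.
Step 3: Verify x_3² - 14·y_3² = 181037025 - 181037024 = 1 (should be 1). ✓

(x_1, y_1) = (15, 4); (x_3, y_3) = (13455, 3596).


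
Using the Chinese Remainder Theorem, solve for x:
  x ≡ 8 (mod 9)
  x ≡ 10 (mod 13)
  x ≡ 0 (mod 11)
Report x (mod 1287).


Moduli 9, 13, 11 are pairwise coprime; by CRT there is a unique solution modulo M = 9 · 13 · 11 = 1287.
Solve pairwise, accumulating the modulus:
  Start with x ≡ 8 (mod 9).
  Combine with x ≡ 10 (mod 13): since gcd(9, 13) = 1, we get a unique residue mod 117.
    Write x = 8 + 9·t and substitute into x ≡ 10 (mod 13): 9·t ≡ 10 − 8 = 2 (mod 13).
    The inverse of 9 mod 13 is 3 (since 9·3 = 27 = 2·13 + 1), so t ≡ 3·2 = 6 ≡ 6 (mod 13).
    Then x = 8 + 9·6 = 62, valid modulo lcm(9, 13) = 117: x ≡ 62 (mod 117).
  Combine with x ≡ 0 (mod 11): since gcd(117, 11) = 1, we get a unique residue mod 1287.
    Write x = 62 + 117·t and substitute into x ≡ 0 (mod 11): 117·t ≡ 0 − 62 = -62 (mod 11).
    Reduce coefficients mod 11: 7·t ≡ 4 (mod 11).
    The inverse of 7 mod 11 is 8 (since 7·8 = 56 = 5·11 + 1), so t ≡ 8·4 = 32 ≡ 10 (mod 11).
    Then x = 62 + 117·10 = 1232, valid modulo lcm(117, 11) = 1287: x ≡ 1232 (mod 1287).
Verify: 1232 mod 9 = 8 ✓, 1232 mod 13 = 10 ✓, 1232 mod 11 = 0 ✓.

x ≡ 1232 (mod 1287).


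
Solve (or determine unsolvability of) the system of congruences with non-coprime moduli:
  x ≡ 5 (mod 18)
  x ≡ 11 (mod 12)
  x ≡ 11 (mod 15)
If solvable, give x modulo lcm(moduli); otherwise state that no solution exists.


Moduli 18, 12, 15 are not pairwise coprime, so CRT works modulo lcm(m_i) when all pairwise compatibility conditions hold.
Pairwise compatibility: gcd(m_i, m_j) must divide a_i - a_j for every pair.
Merge one congruence at a time:
  Start: x ≡ 5 (mod 18).
  Combine with x ≡ 11 (mod 12): gcd(18, 12) = 6; 11 - 5 = 6, which IS divisible by 6, so compatible.
    Write x = 5 + 18·t and substitute into x ≡ 11 (mod 12): 18·t ≡ 11 − 5 = 6 (mod 12).
    Divide the congruence (and modulus) by g = 6: 3·t ≡ 1 (mod 2).
    Reduce coefficients mod 2: 1·t ≡ 1 (mod 2).
    So t ≡ 1 (mod 2).
    Then x = 5 + 18·1 = 23, valid modulo lcm(18, 12) = 36: x ≡ 23 (mod 36).
  Combine with x ≡ 11 (mod 15): gcd(36, 15) = 3; 11 - 23 = -12, which IS divisible by 3, so compatible.
    Write x = 23 + 36·t and substitute into x ≡ 11 (mod 15): 36·t ≡ 11 − 23 = -12 (mod 15).
    Divide the congruence (and modulus) by g = 3: 12·t ≡ -4 (mod 5).
    Reduce coefficients mod 5: 2·t ≡ 1 (mod 5).
    The inverse of 2 mod 5 is 3 (since 2·3 = 6 = 1·5 + 1), so t ≡ 3·1 = 3 ≡ 3 (mod 5).
    Then x = 23 + 36·3 = 131, valid modulo lcm(36, 15) = 180: x ≡ 131 (mod 180).
Verify: 131 mod 18 = 5, 131 mod 12 = 11, 131 mod 15 = 11.

x ≡ 131 (mod 180).


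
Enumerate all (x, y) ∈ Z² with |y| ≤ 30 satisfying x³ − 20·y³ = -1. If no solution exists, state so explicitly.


The equation is x³ - 20y³ = -1. For fixed y, x³ = 20·y³ − 1, so a solution requires the RHS to be a perfect cube.
Strategy: iterate y from -30 to 30, compute RHS = 20·y³ − 1, and check whether it is a (positive or negative) perfect cube.
Check small values of y:
  y = 0: RHS = -1 = (-1)³ ⇒ x = -1 works.
  y = 1: RHS = 19 is not a perfect cube.
  y = -1: RHS = -21 is not a perfect cube.
  y = 2: RHS = 159 is not a perfect cube.
  y = -2: RHS = -161 is not a perfect cube.
  y = 3: RHS = 539 is not a perfect cube.
  y = -3: RHS = -541 is not a perfect cube.
Continuing, at y = 7: RHS = 6859 = (19)³ ⇒ x = 19 works.
Searching the remaining y in |y| ≤ 30 finds no further solutions.
Collected solutions: (-1, 0), (19, 7).

Solutions (with |y| ≤ 30): (-1, 0), (19, 7).


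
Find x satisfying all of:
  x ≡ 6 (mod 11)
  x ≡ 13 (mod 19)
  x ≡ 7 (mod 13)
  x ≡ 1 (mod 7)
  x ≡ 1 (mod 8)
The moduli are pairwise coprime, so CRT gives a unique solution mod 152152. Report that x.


Product of moduli M = 11 · 19 · 13 · 7 · 8 = 152152.
Merge one congruence at a time:
  Start: x ≡ 6 (mod 11).
  Combine with x ≡ 13 (mod 19); new modulus lcm = 209.
    Write x = 6 + 11·t and substitute into x ≡ 13 (mod 19): 11·t ≡ 13 − 6 = 7 (mod 19).
    The inverse of 11 mod 19 is 7 (since 11·7 = 77 = 4·19 + 1), so t ≡ 7·7 = 49 ≡ 11 (mod 19).
    Then x = 6 + 11·11 = 127, valid modulo lcm(11, 19) = 209: x ≡ 127 (mod 209).
  Combine with x ≡ 7 (mod 13); new modulus lcm = 2717.
    Write x = 127 + 209·t and substitute into x ≡ 7 (mod 13): 209·t ≡ 7 − 127 = -120 (mod 13).
    Reduce coefficients mod 13: 1·t ≡ 10 (mod 13).
    So t ≡ 10 (mod 13).
    Then x = 127 + 209·10 = 2217, valid modulo lcm(209, 13) = 2717: x ≡ 2217 (mod 2717).
  Combine with x ≡ 1 (mod 7); new modulus lcm = 19019.
    Write x = 2217 + 2717·t and substitute into x ≡ 1 (mod 7): 2717·t ≡ 1 − 2217 = -2216 (mod 7).
    Reduce coefficients mod 7: 1·t ≡ 3 (mod 7).
    So t ≡ 3 (mod 7).
    Then x = 2217 + 2717·3 = 10368, valid modulo lcm(2717, 7) = 19019: x ≡ 10368 (mod 19019).
  Combine with x ≡ 1 (mod 8); new modulus lcm = 152152.
    Write x = 10368 + 19019·t and substitute into x ≡ 1 (mod 8): 19019·t ≡ 1 − 10368 = -10367 (mod 8).
    Reduce coefficients mod 8: 3·t ≡ 1 (mod 8).
    The inverse of 3 mod 8 is 3 (since 3·3 = 9 = 1·8 + 1), so t ≡ 3·1 = 3 ≡ 3 (mod 8).
    Then x = 10368 + 19019·3 = 67425, valid modulo lcm(19019, 8) = 152152: x ≡ 67425 (mod 152152).
Verify against each original: 67425 mod 11 = 6, 67425 mod 19 = 13, 67425 mod 13 = 7, 67425 mod 7 = 1, 67425 mod 8 = 1.

x ≡ 67425 (mod 152152).


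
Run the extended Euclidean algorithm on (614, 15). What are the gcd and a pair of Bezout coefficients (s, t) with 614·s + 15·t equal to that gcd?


Euclidean algorithm on (614, 15) — divide until remainder is 0:
  614 = 40 · 15 + 14
  15 = 1 · 14 + 1
  14 = 14 · 1 + 0
gcd(614, 15) = 1.
Track Bezout coefficients alongside the remainders: start with r₀ = 614 = a·1 + b·0 (s = 1, t = 0) and r₁ = 15 = a·0 + b·1 (s = 0, t = 1); each new remainder r_{k+1} = r_{k-1} − q_k·r_k inherits s_{k+1} = s_{k-1} − q_k·s_k, t_{k+1} = t_{k-1} − q_k·t_k, so r_k = a·s_k + b·t_k at every step:
  q = 40: r = 14, s = 1 − 40·0 = 1, t = 0 − 40·1 = -40  (check: 614·1 + 15·(-40) = 14)
  q = 1: r = 1, s = 0 − 1·1 = -1, t = 1 − 1·(-40) = 41  (check: 614·(-1) + 15·41 = 1)
The row with r = 1 (the gcd) gives the Bezout coefficients s = -1, t = 41.
Result: 614 · (-1) + 15 · (41) = 1.

gcd(614, 15) = 1; s = -1, t = 41 (check: 614·(-1) + 15·41 = 1).


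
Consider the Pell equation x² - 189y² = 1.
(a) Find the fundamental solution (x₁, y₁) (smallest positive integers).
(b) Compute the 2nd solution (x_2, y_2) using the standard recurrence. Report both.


Step 1: Find the fundamental solution (x₁, y₁) of x² - 189y² = 1.
  Expand √189 as a continued fraction. a₀ = ⌊√189⌋ = 13; iterate m_{k+1} = d_k·a_k − m_k, d_{k+1} = (189 − m_{k+1}²)/d_k, a_{k+1} = ⌊(a₀ + m_{k+1})/d_{k+1}⌋ (starting m₀ = 0, d₀ = 1), with convergents p_k = a_k·p_{k-1} + p_{k-2}, q_k = a_k·q_{k-1} + q_{k-2} (p₋₁ = 1, q₋₁ = 0):
  k = 0: a₀ = 13; p₀/q₀ = 13/1; p₀² − 189·q₀² = 169 − 189 = -20.
  k = 1: m = 13, d = 20, a = ⌊(13 + 13)/20⌋ = 1; p/q = (1·13 + 1)/(1·1 + 0) = 14/1; p² − 189·q² = 196 − 189 = 7.
  k = 2: m = 7, d = 7, a = ⌊(13 + 7)/7⌋ = 2; p/q = (2·14 + 13)/(2·1 + 1) = 41/3; p² − 189·q² = 1681 − 1701 = -20.
  k = 3: m = 7, d = 20, a = ⌊(13 + 7)/20⌋ = 1; p/q = (1·41 + 14)/(1·3 + 1) = 55/4; p² − 189·q² = 3025 − 3024 = 1.
  The first convergent with p² − 189·q² = 1 gives the fundamental solution (x₁, y₁) = (55, 4).
Step 2: Apply the recurrence (x_{n+1}, y_{n+1}) = (x₁x_n + 189y₁y_n, x₁y_n + y₁x_n) repeatedly.
  From (x_1, y_1) = (55, 4): x_2 = 55·55 + 189·4·4 = 6049; y_2 = 55·4 + 4·55 = 440.
Step 3: Verify x_2² - 189·y_2² = 36590401 - 36590400 = 1 (should be 1). ✓

(x_1, y_1) = (55, 4); (x_2, y_2) = (6049, 440).


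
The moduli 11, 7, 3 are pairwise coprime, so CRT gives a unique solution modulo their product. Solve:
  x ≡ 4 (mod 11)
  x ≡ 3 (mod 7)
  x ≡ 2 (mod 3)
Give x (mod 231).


Moduli 11, 7, 3 are pairwise coprime; by CRT there is a unique solution modulo M = 11 · 7 · 3 = 231.
Solve pairwise, accumulating the modulus:
  Start with x ≡ 4 (mod 11).
  Combine with x ≡ 3 (mod 7): since gcd(11, 7) = 1, we get a unique residue mod 77.
    Write x = 4 + 11·t and substitute into x ≡ 3 (mod 7): 11·t ≡ 3 − 4 = -1 (mod 7).
    Reduce coefficients mod 7: 4·t ≡ 6 (mod 7).
    The inverse of 4 mod 7 is 2 (since 4·2 = 8 = 1·7 + 1), so t ≡ 2·6 = 12 ≡ 5 (mod 7).
    Then x = 4 + 11·5 = 59, valid modulo lcm(11, 7) = 77: x ≡ 59 (mod 77).
  Combine with x ≡ 2 (mod 3): since gcd(77, 3) = 1, we get a unique residue mod 231.
    Write x = 59 + 77·t and substitute into x ≡ 2 (mod 3): 77·t ≡ 2 − 59 = -57 (mod 3).
    Reduce coefficients mod 3: 2·t ≡ 0 (mod 3).
    The inverse of 2 mod 3 is 2 (since 2·2 = 4 = 1·3 + 1), so t ≡ 2·0 = 0 ≡ 0 (mod 3).
    Then x = 59 + 77·0 = 59, valid modulo lcm(77, 3) = 231: x ≡ 59 (mod 231).
Verify: 59 mod 11 = 4 ✓, 59 mod 7 = 3 ✓, 59 mod 3 = 2 ✓.

x ≡ 59 (mod 231).


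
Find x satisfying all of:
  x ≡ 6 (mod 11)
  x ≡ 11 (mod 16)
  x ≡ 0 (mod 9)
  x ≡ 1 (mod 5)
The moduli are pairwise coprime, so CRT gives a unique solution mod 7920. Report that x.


Product of moduli M = 11 · 16 · 9 · 5 = 7920.
Merge one congruence at a time:
  Start: x ≡ 6 (mod 11).
  Combine with x ≡ 11 (mod 16); new modulus lcm = 176.
    Write x = 6 + 11·t and substitute into x ≡ 11 (mod 16): 11·t ≡ 11 − 6 = 5 (mod 16).
    The inverse of 11 mod 16 is 3 (since 11·3 = 33 = 2·16 + 1), so t ≡ 3·5 = 15 ≡ 15 (mod 16).
    Then x = 6 + 11·15 = 171, valid modulo lcm(11, 16) = 176: x ≡ 171 (mod 176).
  Combine with x ≡ 0 (mod 9); new modulus lcm = 1584.
    Write x = 171 + 176·t and substitute into x ≡ 0 (mod 9): 176·t ≡ 0 − 171 = -171 (mod 9).
    Reduce coefficients mod 9: 5·t ≡ 0 (mod 9).
    The inverse of 5 mod 9 is 2 (since 5·2 = 10 = 1·9 + 1), so t ≡ 2·0 = 0 ≡ 0 (mod 9).
    Then x = 171 + 176·0 = 171, valid modulo lcm(176, 9) = 1584: x ≡ 171 (mod 1584).
  Combine with x ≡ 1 (mod 5); new modulus lcm = 7920.
    Write x = 171 + 1584·t and substitute into x ≡ 1 (mod 5): 1584·t ≡ 1 − 171 = -170 (mod 5).
    Reduce coefficients mod 5: 4·t ≡ 0 (mod 5).
    The inverse of 4 mod 5 is 4 (since 4·4 = 16 = 3·5 + 1), so t ≡ 4·0 = 0 ≡ 0 (mod 5).
    Then x = 171 + 1584·0 = 171, valid modulo lcm(1584, 5) = 7920: x ≡ 171 (mod 7920).
Verify against each original: 171 mod 11 = 6, 171 mod 16 = 11, 171 mod 9 = 0, 171 mod 5 = 1.

x ≡ 171 (mod 7920).


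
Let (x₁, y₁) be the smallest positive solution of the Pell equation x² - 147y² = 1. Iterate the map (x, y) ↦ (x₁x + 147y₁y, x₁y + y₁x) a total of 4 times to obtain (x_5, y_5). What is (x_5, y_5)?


Step 1: Find the fundamental solution (x₁, y₁) of x² - 147y² = 1.
  Expand √147 as a continued fraction. a₀ = ⌊√147⌋ = 12; iterate m_{k+1} = d_k·a_k − m_k, d_{k+1} = (147 − m_{k+1}²)/d_k, a_{k+1} = ⌊(a₀ + m_{k+1})/d_{k+1}⌋ (starting m₀ = 0, d₀ = 1), with convergents p_k = a_k·p_{k-1} + p_{k-2}, q_k = a_k·q_{k-1} + q_{k-2} (p₋₁ = 1, q₋₁ = 0):
  k = 0: a₀ = 12; p₀/q₀ = 12/1; p₀² − 147·q₀² = 144 − 147 = -3.
  k = 1: m = 12, d = 3, a = ⌊(12 + 12)/3⌋ = 8; p/q = (8·12 + 1)/(8·1 + 0) = 97/8; p² − 147·q² = 9409 − 9408 = 1.
  The first convergent with p² − 147·q² = 1 gives the fundamental solution (x₁, y₁) = (97, 8).
Step 2: Apply the recurrence (x_{n+1}, y_{n+1}) = (x₁x_n + 147y₁y_n, x₁y_n + y₁x_n) repeatedly.
  From (x_1, y_1) = (97, 8): x_2 = 97·97 + 147·8·8 = 18817; y_2 = 97·8 + 8·97 = 1552.
  From (x_2, y_2) = (18817, 1552): x_3 = 97·18817 + 147·8·1552 = 3650401; y_3 = 97·1552 + 8·18817 = 301080.
  From (x_3, y_3) = (3650401, 301080): x_4 = 97·3650401 + 147·8·301080 = 708158977; y_4 = 97·301080 + 8·3650401 = 58407968.
  From (x_4, y_4) = (708158977, 58407968): x_5 = 97·708158977 + 147·8·58407968 = 137379191137; y_5 = 97·58407968 + 8·708158977 = 11330844712.
Step 3: Verify x_5² - 147·y_5² = 18873042157456379352769 - 18873042157456379352768 = 1 (should be 1). ✓

(x_1, y_1) = (97, 8); (x_5, y_5) = (137379191137, 11330844712).


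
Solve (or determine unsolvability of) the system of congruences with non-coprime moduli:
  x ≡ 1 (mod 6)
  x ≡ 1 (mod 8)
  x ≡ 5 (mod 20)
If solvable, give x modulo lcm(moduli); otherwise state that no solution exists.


Moduli 6, 8, 20 are not pairwise coprime, so CRT works modulo lcm(m_i) when all pairwise compatibility conditions hold.
Pairwise compatibility: gcd(m_i, m_j) must divide a_i - a_j for every pair.
Merge one congruence at a time:
  Start: x ≡ 1 (mod 6).
  Combine with x ≡ 1 (mod 8): gcd(6, 8) = 2; 1 - 1 = 0, which IS divisible by 2, so compatible.
    Write x = 1 + 6·t and substitute into x ≡ 1 (mod 8): 6·t ≡ 1 − 1 = 0 (mod 8).
    Divide the congruence (and modulus) by g = 2: 3·t ≡ 0 (mod 4).
    The inverse of 3 mod 4 is 3 (since 3·3 = 9 = 2·4 + 1), so t ≡ 3·0 = 0 ≡ 0 (mod 4).
    Then x = 1 + 6·0 = 1, valid modulo lcm(6, 8) = 24: x ≡ 1 (mod 24).
  Combine with x ≡ 5 (mod 20): gcd(24, 20) = 4; 5 - 1 = 4, which IS divisible by 4, so compatible.
    Write x = 1 + 24·t and substitute into x ≡ 5 (mod 20): 24·t ≡ 5 − 1 = 4 (mod 20).
    Divide the congruence (and modulus) by g = 4: 6·t ≡ 1 (mod 5).
    Reduce coefficients mod 5: 1·t ≡ 1 (mod 5).
    So t ≡ 1 (mod 5).
    Then x = 1 + 24·1 = 25, valid modulo lcm(24, 20) = 120: x ≡ 25 (mod 120).
Verify: 25 mod 6 = 1, 25 mod 8 = 1, 25 mod 20 = 5.

x ≡ 25 (mod 120).


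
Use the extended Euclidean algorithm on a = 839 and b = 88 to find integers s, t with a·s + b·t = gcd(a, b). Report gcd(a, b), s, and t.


Euclidean algorithm on (839, 88) — divide until remainder is 0:
  839 = 9 · 88 + 47
  88 = 1 · 47 + 41
  47 = 1 · 41 + 6
  41 = 6 · 6 + 5
  6 = 1 · 5 + 1
  5 = 5 · 1 + 0
gcd(839, 88) = 1.
Track Bezout coefficients alongside the remainders: start with r₀ = 839 = a·1 + b·0 (s = 1, t = 0) and r₁ = 88 = a·0 + b·1 (s = 0, t = 1); each new remainder r_{k+1} = r_{k-1} − q_k·r_k inherits s_{k+1} = s_{k-1} − q_k·s_k, t_{k+1} = t_{k-1} − q_k·t_k, so r_k = a·s_k + b·t_k at every step:
  q = 9: r = 47, s = 1 − 9·0 = 1, t = 0 − 9·1 = -9  (check: 839·1 + 88·(-9) = 47)
  q = 1: r = 41, s = 0 − 1·1 = -1, t = 1 − 1·(-9) = 10  (check: 839·(-1) + 88·10 = 41)
  q = 1: r = 6, s = 1 − 1·(-1) = 2, t = -9 − 1·10 = -19  (check: 839·2 + 88·(-19) = 6)
  q = 6: r = 5, s = -1 − 6·2 = -13, t = 10 − 6·(-19) = 124  (check: 839·(-13) + 88·124 = 5)
  q = 1: r = 1, s = 2 − 1·(-13) = 15, t = -19 − 1·124 = -143  (check: 839·15 + 88·(-143) = 1)
The row with r = 1 (the gcd) gives the Bezout coefficients s = 15, t = -143.
Result: 839 · (15) + 88 · (-143) = 1.

gcd(839, 88) = 1; s = 15, t = -143 (check: 839·15 + 88·(-143) = 1).


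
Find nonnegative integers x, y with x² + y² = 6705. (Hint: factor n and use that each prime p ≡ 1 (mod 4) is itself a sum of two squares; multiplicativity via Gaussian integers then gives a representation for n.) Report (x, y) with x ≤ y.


Step 1: Factor n = 6705 = 3^2 · 5 · 149.
Step 2: Check the mod-4 condition on each prime factor: 3 ≡ 3 (mod 4), exponent 2 (must be even); 5 ≡ 1 (mod 4), exponent 1; 149 ≡ 1 (mod 4), exponent 1.
All primes ≡ 3 (mod 4) appear to even exponent (or don't appear), so by the two-squares theorem n IS expressible as a sum of two squares.
Step 3: Build a representation. Group n = k² · m with k = 3 and m = 5 · 149 = 745 (a product of primes ≡ 1 (mod 4)); a representation of m scales to one of n via (k·x)² + (k·y)² = k²(x² + y²). Each prime p ≡ 1 (mod 4) is itself a sum of two squares; find a² by testing p − a² for a perfect square:
  5: 5 − 1² = 4 = 2² ⇒ 5 = 1² + 2².
  149: 149 − 1² = 148, 149 − 2² = 145, 149 − 3² = 140, 149 − 4² = 133, 149 − 5² = 124, 149 − 6² = 113, 149 − 7² = 100 = 10² ⇒ 149 = 7² + 10².
  Combine using the Brahmagupta–Fibonacci identity (a² + b²)(c² + d²) = (ac − bd)² + (ad + bc)² = (ac + bd)² + (ad − bc)²:
  5 · 149 = 745: from (1² + 2²)(7² + 10²), take (1·7 − 2·10, 1·10 + 2·7) = (7 − 20, 10 + 14) = (-13, 24); dropping signs (only squares matter) gives (13, 24); check 13² + 24² = 169 + 576 = 745 ✓.
  Scale by k = 3: (3·13, 3·24) = (39, 72).
Step 4: Order so x ≤ y and verify: 39² + 72² = 1521 + 5184 = 6705 = n. ✓

n = 6705 = 39² + 72² (one valid representation with x ≤ y).


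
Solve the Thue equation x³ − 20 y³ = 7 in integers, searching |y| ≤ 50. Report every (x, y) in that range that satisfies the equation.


The equation is x³ - 20y³ = 7. For fixed y, x³ = 20·y³ + 7, so a solution requires the RHS to be a perfect cube.
Strategy: iterate y from -50 to 50, compute RHS = 20·y³ + 7, and check whether it is a (positive or negative) perfect cube.
Check small values of y:
  y = 0: RHS = 7 is not a perfect cube.
  y = 1: RHS = 27 = (3)³ ⇒ x = 3 works.
  y = -1: RHS = -13 is not a perfect cube.
  y = 2: RHS = 167 is not a perfect cube.
  y = -2: RHS = -153 is not a perfect cube.
  y = 3: RHS = 547 is not a perfect cube.
  y = -3: RHS = -533 is not a perfect cube.
Continuing the search up to |y| = 50 finds no further solutions beyond those listed.
Collected solutions: (3, 1).

Solutions (with |y| ≤ 50): (3, 1).


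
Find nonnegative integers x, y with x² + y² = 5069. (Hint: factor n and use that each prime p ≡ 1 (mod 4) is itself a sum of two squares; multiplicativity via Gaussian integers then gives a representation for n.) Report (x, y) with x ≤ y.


Step 1: Factor n = 5069 = 37 · 137.
Step 2: Check the mod-4 condition on each prime factor: 37 ≡ 1 (mod 4), exponent 1; 137 ≡ 1 (mod 4), exponent 1.
All primes ≡ 3 (mod 4) appear to even exponent (or don't appear), so by the two-squares theorem n IS expressible as a sum of two squares.
Step 3: Build a representation. Here n = 37 · 137 is a product of primes ≡ 1 (mod 4). Each prime p ≡ 1 (mod 4) is itself a sum of two squares; find a² by testing p − a² for a perfect square:
  37: 37 − 1² = 36 = 6² ⇒ 37 = 1² + 6².
  137: 137 − 1² = 136, 137 − 2² = 133, 137 − 3² = 128, 137 − 4² = 121 = 11² ⇒ 137 = 4² + 11².
  Combine using the Brahmagupta–Fibonacci identity (a² + b²)(c² + d²) = (ac − bd)² + (ad + bc)² = (ac + bd)² + (ad − bc)²:
  37 · 137 = 5069: from (1² + 6²)(4² + 11²), take (1·4 − 6·11, 1·11 + 6·4) = (4 − 66, 11 + 24) = (-62, 35); dropping signs (only squares matter) gives (62, 35); check 62² + 35² = 3844 + 1225 = 5069 ✓.
Step 4: Order so x ≤ y and verify: 35² + 62² = 1225 + 3844 = 5069 = n. ✓

n = 5069 = 35² + 62² (one valid representation with x ≤ y).


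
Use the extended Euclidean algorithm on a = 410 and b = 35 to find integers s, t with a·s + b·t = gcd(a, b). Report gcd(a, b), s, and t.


Euclidean algorithm on (410, 35) — divide until remainder is 0:
  410 = 11 · 35 + 25
  35 = 1 · 25 + 10
  25 = 2 · 10 + 5
  10 = 2 · 5 + 0
gcd(410, 35) = 5.
Track Bezout coefficients alongside the remainders: start with r₀ = 410 = a·1 + b·0 (s = 1, t = 0) and r₁ = 35 = a·0 + b·1 (s = 0, t = 1); each new remainder r_{k+1} = r_{k-1} − q_k·r_k inherits s_{k+1} = s_{k-1} − q_k·s_k, t_{k+1} = t_{k-1} − q_k·t_k, so r_k = a·s_k + b·t_k at every step:
  q = 11: r = 25, s = 1 − 11·0 = 1, t = 0 − 11·1 = -11  (check: 410·1 + 35·(-11) = 25)
  q = 1: r = 10, s = 0 − 1·1 = -1, t = 1 − 1·(-11) = 12  (check: 410·(-1) + 35·12 = 10)
  q = 2: r = 5, s = 1 − 2·(-1) = 3, t = -11 − 2·12 = -35  (check: 410·3 + 35·(-35) = 5)
The row with r = 5 (the gcd) gives the Bezout coefficients s = 3, t = -35.
Result: 410 · (3) + 35 · (-35) = 5.

gcd(410, 35) = 5; s = 3, t = -35 (check: 410·3 + 35·(-35) = 5).


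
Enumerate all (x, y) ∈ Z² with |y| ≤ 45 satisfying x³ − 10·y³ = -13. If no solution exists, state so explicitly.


The equation is x³ - 10y³ = -13. For fixed y, x³ = 10·y³ − 13, so a solution requires the RHS to be a perfect cube.
Strategy: iterate y from -45 to 45, compute RHS = 10·y³ − 13, and check whether it is a (positive or negative) perfect cube.
Check small values of y:
  y = 0: RHS = -13 is not a perfect cube.
  y = 1: RHS = -3 is not a perfect cube.
  y = -1: RHS = -23 is not a perfect cube.
  y = 2: RHS = 67 is not a perfect cube.
  y = -2: RHS = -93 is not a perfect cube.
  y = 3: RHS = 257 is not a perfect cube.
  y = -3: RHS = -283 is not a perfect cube.
Continuing the search up to |y| = 45 finds no solutions either.
No (x, y) in the scanned range satisfies the equation.

No integer solutions with |y| ≤ 45.


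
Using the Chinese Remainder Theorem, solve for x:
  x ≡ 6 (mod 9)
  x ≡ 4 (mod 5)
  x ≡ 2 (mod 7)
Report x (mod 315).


Moduli 9, 5, 7 are pairwise coprime; by CRT there is a unique solution modulo M = 9 · 5 · 7 = 315.
Solve pairwise, accumulating the modulus:
  Start with x ≡ 6 (mod 9).
  Combine with x ≡ 4 (mod 5): since gcd(9, 5) = 1, we get a unique residue mod 45.
    Write x = 6 + 9·t and substitute into x ≡ 4 (mod 5): 9·t ≡ 4 − 6 = -2 (mod 5).
    Reduce coefficients mod 5: 4·t ≡ 3 (mod 5).
    The inverse of 4 mod 5 is 4 (since 4·4 = 16 = 3·5 + 1), so t ≡ 4·3 = 12 ≡ 2 (mod 5).
    Then x = 6 + 9·2 = 24, valid modulo lcm(9, 5) = 45: x ≡ 24 (mod 45).
  Combine with x ≡ 2 (mod 7): since gcd(45, 7) = 1, we get a unique residue mod 315.
    Write x = 24 + 45·t and substitute into x ≡ 2 (mod 7): 45·t ≡ 2 − 24 = -22 (mod 7).
    Reduce coefficients mod 7: 3·t ≡ 6 (mod 7).
    The inverse of 3 mod 7 is 5 (since 3·5 = 15 = 2·7 + 1), so t ≡ 5·6 = 30 ≡ 2 (mod 7).
    Then x = 24 + 45·2 = 114, valid modulo lcm(45, 7) = 315: x ≡ 114 (mod 315).
Verify: 114 mod 9 = 6 ✓, 114 mod 5 = 4 ✓, 114 mod 7 = 2 ✓.

x ≡ 114 (mod 315).


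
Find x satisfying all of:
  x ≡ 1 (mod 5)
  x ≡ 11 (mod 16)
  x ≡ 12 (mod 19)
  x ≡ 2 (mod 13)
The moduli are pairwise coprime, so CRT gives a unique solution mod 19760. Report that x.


Product of moduli M = 5 · 16 · 19 · 13 = 19760.
Merge one congruence at a time:
  Start: x ≡ 1 (mod 5).
  Combine with x ≡ 11 (mod 16); new modulus lcm = 80.
    Write x = 1 + 5·t and substitute into x ≡ 11 (mod 16): 5·t ≡ 11 − 1 = 10 (mod 16).
    The inverse of 5 mod 16 is 13 (since 5·13 = 65 = 4·16 + 1), so t ≡ 13·10 = 130 ≡ 2 (mod 16).
    Then x = 1 + 5·2 = 11, valid modulo lcm(5, 16) = 80: x ≡ 11 (mod 80).
  Combine with x ≡ 12 (mod 19); new modulus lcm = 1520.
    Write x = 11 + 80·t and substitute into x ≡ 12 (mod 19): 80·t ≡ 12 − 11 = 1 (mod 19).
    Reduce coefficients mod 19: 4·t ≡ 1 (mod 19).
    The inverse of 4 mod 19 is 5 (since 4·5 = 20 = 1·19 + 1), so t ≡ 5·1 = 5 ≡ 5 (mod 19).
    Then x = 11 + 80·5 = 411, valid modulo lcm(80, 19) = 1520: x ≡ 411 (mod 1520).
  Combine with x ≡ 2 (mod 13); new modulus lcm = 19760.
    Write x = 411 + 1520·t and substitute into x ≡ 2 (mod 13): 1520·t ≡ 2 − 411 = -409 (mod 13).
    Reduce coefficients mod 13: 12·t ≡ 7 (mod 13).
    The inverse of 12 mod 13 is 12 (since 12·12 = 144 = 11·13 + 1), so t ≡ 12·7 = 84 ≡ 6 (mod 13).
    Then x = 411 + 1520·6 = 9531, valid modulo lcm(1520, 13) = 19760: x ≡ 9531 (mod 19760).
Verify against each original: 9531 mod 5 = 1, 9531 mod 16 = 11, 9531 mod 19 = 12, 9531 mod 13 = 2.

x ≡ 9531 (mod 19760).


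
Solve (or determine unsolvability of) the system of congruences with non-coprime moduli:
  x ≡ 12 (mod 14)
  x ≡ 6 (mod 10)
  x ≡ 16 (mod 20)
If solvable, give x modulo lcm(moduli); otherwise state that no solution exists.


Moduli 14, 10, 20 are not pairwise coprime, so CRT works modulo lcm(m_i) when all pairwise compatibility conditions hold.
Pairwise compatibility: gcd(m_i, m_j) must divide a_i - a_j for every pair.
Merge one congruence at a time:
  Start: x ≡ 12 (mod 14).
  Combine with x ≡ 6 (mod 10): gcd(14, 10) = 2; 6 - 12 = -6, which IS divisible by 2, so compatible.
    Write x = 12 + 14·t and substitute into x ≡ 6 (mod 10): 14·t ≡ 6 − 12 = -6 (mod 10).
    Divide the congruence (and modulus) by g = 2: 7·t ≡ -3 (mod 5).
    Reduce coefficients mod 5: 2·t ≡ 2 (mod 5).
    The inverse of 2 mod 5 is 3 (since 2·3 = 6 = 1·5 + 1), so t ≡ 3·2 = 6 ≡ 1 (mod 5).
    Then x = 12 + 14·1 = 26, valid modulo lcm(14, 10) = 70: x ≡ 26 (mod 70).
  Combine with x ≡ 16 (mod 20): gcd(70, 20) = 10; 16 - 26 = -10, which IS divisible by 10, so compatible.
    Write x = 26 + 70·t and substitute into x ≡ 16 (mod 20): 70·t ≡ 16 − 26 = -10 (mod 20).
    Divide the congruence (and modulus) by g = 10: 7·t ≡ -1 (mod 2).
    Reduce coefficients mod 2: 1·t ≡ 1 (mod 2).
    So t ≡ 1 (mod 2).
    Then x = 26 + 70·1 = 96, valid modulo lcm(70, 20) = 140: x ≡ 96 (mod 140).
Verify: 96 mod 14 = 12, 96 mod 10 = 6, 96 mod 20 = 16.

x ≡ 96 (mod 140).


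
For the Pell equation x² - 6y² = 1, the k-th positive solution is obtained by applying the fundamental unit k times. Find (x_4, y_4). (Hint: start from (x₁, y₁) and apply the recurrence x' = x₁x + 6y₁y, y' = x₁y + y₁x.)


Step 1: Find the fundamental solution (x₁, y₁) of x² - 6y² = 1.
  Expand √6 as a continued fraction. a₀ = ⌊√6⌋ = 2; iterate m_{k+1} = d_k·a_k − m_k, d_{k+1} = (6 − m_{k+1}²)/d_k, a_{k+1} = ⌊(a₀ + m_{k+1})/d_{k+1}⌋ (starting m₀ = 0, d₀ = 1), with convergents p_k = a_k·p_{k-1} + p_{k-2}, q_k = a_k·q_{k-1} + q_{k-2} (p₋₁ = 1, q₋₁ = 0):
  k = 0: a₀ = 2; p₀/q₀ = 2/1; p₀² − 6·q₀² = 4 − 6 = -2.
  k = 1: m = 2, d = 2, a = ⌊(2 + 2)/2⌋ = 2; p/q = (2·2 + 1)/(2·1 + 0) = 5/2; p² − 6·q² = 25 − 24 = 1.
  The first convergent with p² − 6·q² = 1 gives the fundamental solution (x₁, y₁) = (5, 2).
Step 2: Apply the recurrence (x_{n+1}, y_{n+1}) = (x₁x_n + 6y₁y_n, x₁y_n + y₁x_n) repeatedly.
  From (x_1, y_1) = (5, 2): x_2 = 5·5 + 6·2·2 = 49; y_2 = 5·2 + 2·5 = 20.
  From (x_2, y_2) = (49, 20): x_3 = 5·49 + 6·2·20 = 485; y_3 = 5·20 + 2·49 = 198.
  From (x_3, y_3) = (485, 198): x_4 = 5·485 + 6·2·198 = 4801; y_4 = 5·198 + 2·485 = 1960.
Step 3: Verify x_4² - 6·y_4² = 23049601 - 23049600 = 1 (should be 1). ✓

(x_1, y_1) = (5, 2); (x_4, y_4) = (4801, 1960).
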